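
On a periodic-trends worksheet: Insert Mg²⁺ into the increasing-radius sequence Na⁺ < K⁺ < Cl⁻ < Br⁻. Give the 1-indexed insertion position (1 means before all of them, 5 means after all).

Mg²⁺: 10 e⁻, Z=12, Na⁺: 10 e⁻, Z=11, K⁺: 18 e⁻, Z=19, Cl⁻: 18 e⁻, Z=17, Br⁻: 36 e⁻, Z=35. Mg²⁺ < Na⁺ (isoelectronic, higher Z=12 is smaller); Na⁺ < K⁺ (same group, 1 shell fewer); K⁺ < Cl⁻ (both 18 e⁻, Z=19>17); Cl⁻ < Br⁻ (same group, 1 shell fewer).
The complete sequence is Mg²⁺ < Na⁺ < K⁺ < Cl⁻ < Br⁻. Mg²⁺ sits at position 1.

1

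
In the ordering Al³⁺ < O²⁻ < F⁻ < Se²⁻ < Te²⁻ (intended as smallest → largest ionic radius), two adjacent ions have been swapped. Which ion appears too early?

Check each adjacent pair. O²⁻ and F⁻ are reversed: both have 10 electrons but Z(F)=9 > Z(O)=8, so F⁻ should be the smaller of the two. No other neighbouring pair contradicts the periodic trends, so O²⁻ is the ion listed too early.

O²⁻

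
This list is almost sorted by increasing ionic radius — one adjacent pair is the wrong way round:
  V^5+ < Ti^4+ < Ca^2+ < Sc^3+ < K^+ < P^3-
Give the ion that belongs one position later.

The pair Ca^2+, Sc^3+ is the wrong way round — Sc^3+ and Ca^2+ share 18 electrons; the higher nuclear charge on Sc (Z=21) contracts it more, so Sc^3+ < Ca^2+. All other adjacent pairs agree with periodic trends, so Ca^2+ is the misplaced ion.

Ca^2+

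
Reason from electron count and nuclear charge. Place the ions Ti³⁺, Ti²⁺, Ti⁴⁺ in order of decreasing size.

Ti²⁺ > Ti³⁺ > Ti⁴⁺

These are all Ti ions. Removing more electrons (higher positive charge) pulls the remaining electrons in closer, so Ti⁴⁺ is smallest and Ti²⁺ is largest.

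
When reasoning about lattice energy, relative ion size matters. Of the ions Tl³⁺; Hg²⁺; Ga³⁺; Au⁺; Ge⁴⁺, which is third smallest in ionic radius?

Electron counts and nuclear charges: Ge⁴⁺: 28 e⁻, Z=32, Ga³⁺: 28 e⁻, Z=31, Tl³⁺: 78 e⁻, Z=81, Hg²⁺: 78 e⁻, Z=80, Au⁺: 78 e⁻, Z=79. Ge⁴⁺ < Ga³⁺ (isoelectronic, higher Z=32 is smaller); Ga³⁺ < Tl³⁺ (same group, period 4 vs 6); Tl³⁺ < Hg²⁺ (both 78 e⁻, Z=81>80); Hg²⁺ < Au⁺ (both 78 e⁻, Z=80>79).
Ordering: Ge⁴⁺ < Ga³⁺ < Tl³⁺ < Hg²⁺ < Au⁺. The third smallest is Tl³⁺.

Tl³⁺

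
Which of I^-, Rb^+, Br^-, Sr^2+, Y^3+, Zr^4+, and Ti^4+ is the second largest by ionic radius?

Br^-

Ti^4+ (Z=22, 18 e⁻), Zr^4+ (Z=40, 36 e⁻), Y^3+ (Z=39, 36 e⁻), Sr^2+ (Z=38, 36 e⁻), Rb^+ (Z=37, 36 e⁻), Br^- (Z=35, 36 e⁻), I^- (Z=53, 54 e⁻). Ti^4+ < Zr^4+ (same group, period 4 vs 5); Zr^4+ < Y^3+ (both 36 e⁻, Z=40>39); Y^3+ < Sr^2+ (both 36 e⁻, Z=39>38); Sr^2+ < Rb^+ (both 36 e⁻, Z=38>37); Rb^+ < Br^- (both 36 e⁻, Z=37>35); Br^- < I^- (same group, period 4 vs 5).
Full ascending order: Ti^4+ < Zr^4+ < Y^3+ < Sr^2+ < Rb^+ < Br^- < I^-. Counting from the largest, position 2 is Br^-.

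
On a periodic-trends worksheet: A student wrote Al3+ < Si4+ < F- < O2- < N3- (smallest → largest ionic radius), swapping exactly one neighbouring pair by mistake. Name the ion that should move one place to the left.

Scanning neighbour by neighbour, only Al3+/Si4+ violates a trend: both have 10 electrons but Z(Si)=14 > Z(Al)=13, so Si4+ should be the smaller of the two. That makes Si4+ the one sitting a position late relative to where it belongs.

Si4+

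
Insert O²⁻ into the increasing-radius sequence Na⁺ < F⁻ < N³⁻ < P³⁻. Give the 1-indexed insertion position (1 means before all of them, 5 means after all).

3

Electron counts and nuclear charges: Na⁺ (Z=11, 10 e⁻), F⁻ (Z=9, 10 e⁻), O²⁻ (Z=8, 10 e⁻), N³⁻ (Z=7, 10 e⁻), P³⁻ (Z=15, 18 e⁻). Na⁺ < F⁻ (both 10 e⁻, Z=11>9); F⁻ < O²⁻ (both 10 e⁻, Z=9>8); O²⁻ < N³⁻ (both 10 e⁻, Z=8>7); N³⁻ < P³⁻ (same group, 1 shell fewer).
The complete sequence is Na⁺ < F⁻ < O²⁻ < N³⁻ < P³⁻. O²⁻ sits at position 3.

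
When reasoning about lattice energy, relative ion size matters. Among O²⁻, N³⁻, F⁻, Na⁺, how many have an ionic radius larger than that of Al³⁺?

Isoelectronic series (10 e⁻ each). Size is set by nuclear charge: more protons means a smaller ion. Al³⁺ (Z=13), Na⁺ (Z=11), F⁻ (Z=9), O²⁻ (Z=8), N³⁻ (Z=7).
Ordering all of them (including Al³⁺) by radius gives Al³⁺ < Na⁺ < F⁻ < O²⁻ < N³⁻. That's 4.

4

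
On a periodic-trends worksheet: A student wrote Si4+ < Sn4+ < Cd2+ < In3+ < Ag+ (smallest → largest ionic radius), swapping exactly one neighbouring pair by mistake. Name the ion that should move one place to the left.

In3+

Scanning neighbour by neighbour, only Cd2+/In3+ violates a trend: In3+ and Cd2+ share 46 electrons; the higher nuclear charge on In (Z=49) contracts it more, so In3+ < Cd2+. That makes In3+ the one sitting a position late relative to where it belongs.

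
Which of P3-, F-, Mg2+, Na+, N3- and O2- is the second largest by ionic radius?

N3-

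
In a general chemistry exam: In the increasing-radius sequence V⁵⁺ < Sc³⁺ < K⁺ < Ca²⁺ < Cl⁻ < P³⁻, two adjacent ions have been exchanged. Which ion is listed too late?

Ca²⁺

The pair K⁺, Ca²⁺ is the wrong way round — both have 18 electrons but Z(Ca)=20 > Z(K)=19, so Ca²⁺ should be the smaller of the two. All other adjacent pairs agree with periodic trends, so Ca²⁺ is the misplaced ion.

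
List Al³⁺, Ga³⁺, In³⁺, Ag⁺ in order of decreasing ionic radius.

Al³⁺ has 10 e⁻ (Z=13), Ga³⁺ has 28 e⁻ (Z=31), In³⁺ has 46 e⁻ (Z=49), Ag⁺ has 46 e⁻ (Z=47). Al³⁺ < Ga³⁺ (same group, period 3 vs 4); Ga³⁺ < In³⁺ (same group, 1 shell fewer); In³⁺ < Ag⁺ (isoelectronic, higher Z=49 is smaller).

Ag⁺ > In³⁺ > Ga³⁺ > Al³⁺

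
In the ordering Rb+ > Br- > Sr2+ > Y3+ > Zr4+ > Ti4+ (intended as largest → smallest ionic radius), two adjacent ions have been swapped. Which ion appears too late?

Br-

The pair Rb+, Br- is the wrong way round — both have 36 electrons but Z(Rb)=37 > Z(Br)=35, so Rb+ should be the smaller of the two. All other adjacent pairs agree with periodic trends, so Br- is the misplaced ion.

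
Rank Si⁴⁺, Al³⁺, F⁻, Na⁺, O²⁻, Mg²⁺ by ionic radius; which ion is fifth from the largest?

Al³⁺

These species are isoelectronic with 10 electrons. The only difference is the number of protons: Si⁴⁺ (Z=14), Al³⁺ (Z=13), Mg²⁺ (Z=12), Na⁺ (Z=11), F⁻ (Z=9), O²⁻ (Z=8). The strongest nuclear pull (Si⁴⁺) gives the smallest ion.
Full ascending order: Si⁴⁺ < Al³⁺ < Mg²⁺ < Na⁺ < F⁻ < O²⁻. Counting from the largest, position 5 is Al³⁺.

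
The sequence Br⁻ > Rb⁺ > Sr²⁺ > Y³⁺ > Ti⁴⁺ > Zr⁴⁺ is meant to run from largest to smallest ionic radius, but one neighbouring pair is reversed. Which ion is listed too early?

Ti⁴⁺

Scanning neighbour by neighbour, only Ti⁴⁺/Zr⁴⁺ violates a trend: Ti⁴⁺ and Zr⁴⁺ are in one column with the same charge; the lighter period-4 ion has one fewer shell and is smaller. That makes Ti⁴⁺ the one sitting a position early relative to where it belongs.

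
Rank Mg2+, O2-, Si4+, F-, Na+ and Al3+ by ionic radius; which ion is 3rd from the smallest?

Mg2+

Isoelectronic series (10 e⁻ each). Size is set by nuclear charge: more protons means a smaller ion. Si4+ (Z=14), Al3+ (Z=13), Mg2+ (Z=12), Na+ (Z=11), F- (Z=9), O2- (Z=8).
Ordering: Si4+ < Al3+ < Mg2+ < Na+ < F- < O2-. The 3rd smallest is Mg2+.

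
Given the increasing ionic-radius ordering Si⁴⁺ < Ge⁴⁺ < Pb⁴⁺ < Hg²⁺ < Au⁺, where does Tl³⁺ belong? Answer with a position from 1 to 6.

4

Si⁴⁺: 10 e⁻, Z=14, Ge⁴⁺: 28 e⁻, Z=32, Pb⁴⁺: 78 e⁻, Z=82, Tl³⁺: 78 e⁻, Z=81, Hg²⁺: 78 e⁻, Z=80, Au⁺: 78 e⁻, Z=79. Si⁴⁺ < Ge⁴⁺ (same group, 1 shell fewer); Ge⁴⁺ < Pb⁴⁺ (same group, 2 shells fewer); Pb⁴⁺ < Tl³⁺ (isoelectronic, higher Z=82 is smaller); Tl³⁺ < Hg²⁺ (both 78 e⁻, Z=81>80); Hg²⁺ < Au⁺ (both 78 e⁻, Z=80>79).
The complete sequence is Si⁴⁺ < Ge⁴⁺ < Pb⁴⁺ < Tl³⁺ < Hg²⁺ < Au⁺. Tl³⁺ sits at position 4.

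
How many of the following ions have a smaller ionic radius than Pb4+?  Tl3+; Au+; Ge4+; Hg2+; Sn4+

2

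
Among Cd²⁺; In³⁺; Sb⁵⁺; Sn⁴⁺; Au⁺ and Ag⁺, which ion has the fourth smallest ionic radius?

Tabulating Z and e⁻: Sb⁵⁺: 46 e⁻, Z=51, Sn⁴⁺: 46 e⁻, Z=50, In³⁺: 46 e⁻, Z=49, Cd²⁺: 46 e⁻, Z=48, Ag⁺: 46 e⁻, Z=47, Au⁺: 78 e⁻, Z=79. Sb⁵⁺ < Sn⁴⁺ (isoelectronic, higher Z=51 is smaller); Sn⁴⁺ < In³⁺ (both 46 e⁻, Z=50>49); In³⁺ < Cd²⁺ (isoelectronic, higher Z=49 is smaller); Cd²⁺ < Ag⁺ (both 46 e⁻, Z=48>47); Ag⁺ < Au⁺ (same group, 1 shell fewer).
That gives Sb⁵⁺ < Sn⁴⁺ < In³⁺ < Cd²⁺ < Ag⁺ < Au⁺. From the smallest end, number 4 is Cd²⁺.

Cd²⁺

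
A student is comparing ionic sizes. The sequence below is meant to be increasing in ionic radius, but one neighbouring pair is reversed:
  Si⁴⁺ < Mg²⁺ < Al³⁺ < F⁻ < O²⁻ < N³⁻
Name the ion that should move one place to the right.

Mg²⁺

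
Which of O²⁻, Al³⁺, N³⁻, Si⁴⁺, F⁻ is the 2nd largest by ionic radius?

Each ion has 10 electrons. The ranking follows nuclear charge in reverse — greater Z gives a smaller radius. Si⁴⁺ (Z=14), Al³⁺ (Z=13), F⁻ (Z=9), O²⁻ (Z=8), N³⁻ (Z=7).
Ordering: Si⁴⁺ < Al³⁺ < F⁻ < O²⁻ < N³⁻. The 2nd largest is O²⁻.

O²⁻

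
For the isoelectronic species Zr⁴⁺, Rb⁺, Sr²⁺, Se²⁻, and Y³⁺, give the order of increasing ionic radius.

Zr⁴⁺ < Y³⁺ < Sr²⁺ < Rb⁺ < Se²⁻

All of these have 36 electrons (isoelectronic). With the same electron cloud, the ion with the most protons pulls it in tightest. Nuclear charges: Zr⁴⁺ (Z=40), Y³⁺ (Z=39), Sr²⁺ (Z=38), Rb⁺ (Z=37), Se²⁻ (Z=34). Highest Z is smallest.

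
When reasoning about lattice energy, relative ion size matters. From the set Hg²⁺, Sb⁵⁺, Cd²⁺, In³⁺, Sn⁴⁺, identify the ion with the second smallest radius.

Work out protons and electrons: Sb⁵⁺: 46 e⁻, Z=51, Sn⁴⁺: 46 e⁻, Z=50, In³⁺: 46 e⁻, Z=49, Cd²⁺: 46 e⁻, Z=48, Hg²⁺: 78 e⁻, Z=80. Sb⁵⁺ < Sn⁴⁺ (both 46 e⁻, Z=51>50); Sn⁴⁺ < In³⁺ (isoelectronic, higher Z=50 is smaller); In³⁺ < Cd²⁺ (both 46 e⁻, Z=49>48); Cd²⁺ < Hg²⁺ (same group, 1 shell fewer).
So the order is Sb⁵⁺ < Sn⁴⁺ < In³⁺ < Cd²⁺ < Hg²⁺; the 2nd-smallest ion is Sn⁴⁺.

Sn⁴⁺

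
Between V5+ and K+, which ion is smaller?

V5+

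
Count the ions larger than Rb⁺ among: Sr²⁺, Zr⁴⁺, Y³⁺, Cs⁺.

Electron counts and nuclear charges: Zr⁴⁺ has 36 e⁻ (Z=40), Y³⁺ has 36 e⁻ (Z=39), Sr²⁺ has 36 e⁻ (Z=38), Rb⁺ has 36 e⁻ (Z=37), Cs⁺ has 54 e⁻ (Z=55). Zr⁴⁺ < Y³⁺ (both 36 e⁻, Z=40>39); Y³⁺ < Sr²⁺ (isoelectronic, higher Z=39 is smaller); Sr²⁺ < Rb⁺ (isoelectronic, higher Z=38 is smaller); Rb⁺ < Cs⁺ (same group, period 5 vs 6).
Placing each against Rb⁺: smaller — Zr⁴⁺, Y³⁺, Sr²⁺; larger — Cs⁺. That's 1.

1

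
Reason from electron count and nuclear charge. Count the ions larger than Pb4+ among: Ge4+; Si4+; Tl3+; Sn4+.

1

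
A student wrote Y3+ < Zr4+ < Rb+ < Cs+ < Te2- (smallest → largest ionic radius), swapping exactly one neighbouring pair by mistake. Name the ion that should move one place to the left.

Check each adjacent pair. Y3+ and Zr4+ are reversed: Zr4+ and Y3+ share 36 electrons; the higher nuclear charge on Zr (Z=40) contracts it more, so Zr4+ < Y3+. No other neighbouring pair contradicts the periodic trends, so Zr4+ is the ion listed too late.

Zr4+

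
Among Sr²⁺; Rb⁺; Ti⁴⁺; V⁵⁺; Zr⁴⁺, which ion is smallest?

V⁵⁺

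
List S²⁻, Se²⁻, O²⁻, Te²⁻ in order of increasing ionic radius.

All are in the same group with charge -2. Radius grows down the group as n (the outermost shell) increases.

O²⁻ < S²⁻ < Se²⁻ < Te²⁻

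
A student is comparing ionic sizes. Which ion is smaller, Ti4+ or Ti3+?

For a single element, ionic radius drops as positive charge rises — Ti4+ < Ti3+.

Ti4+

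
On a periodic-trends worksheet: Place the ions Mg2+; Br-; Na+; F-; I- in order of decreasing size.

I- > Br- > F- > Na+ > Mg2+

Electron counts and nuclear charges: Mg2+: 10 e⁻, Z=12, Na+: 10 e⁻, Z=11, F-: 10 e⁻, Z=9, Br-: 36 e⁻, Z=35, I-: 54 e⁻, Z=53. Mg2+ < Na+ (isoelectronic, higher Z=12 is smaller); Na+ < F- (both 10 e⁻, Z=11>9); F- < Br- (same group, period 2 vs 4); Br- < I- (same group, 1 shell fewer).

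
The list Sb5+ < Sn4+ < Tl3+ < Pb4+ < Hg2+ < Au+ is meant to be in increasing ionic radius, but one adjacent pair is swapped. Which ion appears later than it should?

Compare adjacent ions: Pb4+ and Tl3+ share 78 electrons; the higher nuclear charge on Pb (Z=82) contracts it more, so Pb4+ < Tl3+ — yet in this increasing list Tl3+ sits before Pb4+. Nothing else is reversed, so Pb4+ should move one place to the left.

Pb4+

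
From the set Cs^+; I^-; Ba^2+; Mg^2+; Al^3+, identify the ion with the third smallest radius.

Ba^2+

Al^3+: 10 e⁻, Z=13, Mg^2+: 10 e⁻, Z=12, Ba^2+: 54 e⁻, Z=56, Cs^+: 54 e⁻, Z=55, I^-: 54 e⁻, Z=53. Al^3+ < Mg^2+ (both 10 e⁻, Z=13>12); Mg^2+ < Ba^2+ (same group, 3 shells fewer); Ba^2+ < Cs^+ (isoelectronic, higher Z=56 is smaller); Cs^+ < I^- (isoelectronic, higher Z=55 is smaller).
That gives Al^3+ < Mg^2+ < Ba^2+ < Cs^+ < I^-. From the smallest end, number 3 is Ba^2+.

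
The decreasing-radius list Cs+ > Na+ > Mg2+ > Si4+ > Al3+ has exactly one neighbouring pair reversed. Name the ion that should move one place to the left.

Scanning neighbour by neighbour, only Si4+/Al3+ violates a trend: both have 10 electrons but Z(Si)=14 > Z(Al)=13, so Si4+ should be the smaller of the two. That makes Al3+ the one sitting a position late relative to where it belongs.

Al3+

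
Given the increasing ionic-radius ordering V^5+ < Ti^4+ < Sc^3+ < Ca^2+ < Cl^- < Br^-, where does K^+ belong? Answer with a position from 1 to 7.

5

V^5+ has 18 e⁻ (Z=23), Ti^4+ has 18 e⁻ (Z=22), Sc^3+ has 18 e⁻ (Z=21), Ca^2+ has 18 e⁻ (Z=20), K^+ has 18 e⁻ (Z=19), Cl^- has 18 e⁻ (Z=17), Br^- has 36 e⁻ (Z=35). V^5+ < Ti^4+ (isoelectronic, higher Z=23 is smaller); Ti^4+ < Sc^3+ (both 18 e⁻, Z=22>21); Sc^3+ < Ca^2+ (isoelectronic, higher Z=21 is smaller); Ca^2+ < K^+ (isoelectronic, higher Z=20 is smaller); K^+ < Cl^- (isoelectronic, higher Z=19 is smaller); Cl^- < Br^- (same group, period 3 vs 4).
Putting K^+ in gives V^5+ < Ti^4+ < Sc^3+ < Ca^2+ < K^+ < Cl^- < Br^-; it lands at slot 5.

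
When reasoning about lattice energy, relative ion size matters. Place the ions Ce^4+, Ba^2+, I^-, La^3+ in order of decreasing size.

I^- > Ba^2+ > La^3+ > Ce^4+

Each ion has 54 electrons. The ranking follows nuclear charge in reverse — greater Z gives a smaller radius. Ce^4+ (Z=58), La^3+ (Z=57), Ba^2+ (Z=56), I^- (Z=53).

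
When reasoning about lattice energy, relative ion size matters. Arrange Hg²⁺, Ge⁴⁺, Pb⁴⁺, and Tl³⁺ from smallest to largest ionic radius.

First list Z and electron count for each: Ge⁴⁺ (Z=32, 28 e⁻), Pb⁴⁺ (Z=82, 78 e⁻), Tl³⁺ (Z=81, 78 e⁻), Hg²⁺ (Z=80, 78 e⁻). Ge⁴⁺ < Pb⁴⁺ (same group, period 4 vs 6); Pb⁴⁺ < Tl³⁺ (isoelectronic, higher Z=82 is smaller); Tl³⁺ < Hg²⁺ (isoelectronic, higher Z=81 is smaller).

Ge⁴⁺ < Pb⁴⁺ < Tl³⁺ < Hg²⁺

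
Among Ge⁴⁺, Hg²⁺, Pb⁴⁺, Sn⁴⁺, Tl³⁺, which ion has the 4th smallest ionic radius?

Tl³⁺

Electron counts and nuclear charges: Ge⁴⁺: 28 e⁻, Z=32, Sn⁴⁺: 46 e⁻, Z=50, Pb⁴⁺: 78 e⁻, Z=82, Tl³⁺: 78 e⁻, Z=81, Hg²⁺: 78 e⁻, Z=80. Ge⁴⁺ < Sn⁴⁺ (same group, period 4 vs 5); Sn⁴⁺ < Pb⁴⁺ (same group, period 5 vs 6); Pb⁴⁺ < Tl³⁺ (isoelectronic, higher Z=82 is smaller); Tl³⁺ < Hg²⁺ (isoelectronic, higher Z=81 is smaller).
Ordering: Ge⁴⁺ < Sn⁴⁺ < Pb⁴⁺ < Tl³⁺ < Hg²⁺. The 4th smallest is Tl³⁺.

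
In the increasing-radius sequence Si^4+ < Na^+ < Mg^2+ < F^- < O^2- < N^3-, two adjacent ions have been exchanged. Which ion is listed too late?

Check each adjacent pair. Na^+ and Mg^2+ are reversed: Mg^2+ and Na^+ share 10 electrons; the higher nuclear charge on Mg (Z=12) contracts it more, so Mg^2+ < Na^+. No other neighbouring pair contradicts the periodic trends, so Mg^2+ is the ion listed too late.

Mg^2+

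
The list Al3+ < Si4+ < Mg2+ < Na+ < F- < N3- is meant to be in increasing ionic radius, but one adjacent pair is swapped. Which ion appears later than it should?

The pair Al3+, Si4+ is the wrong way round — they are isoelectronic (10 e⁻) and Si has more protons than Al (14 vs 13), making Si4+ smaller. All other adjacent pairs agree with periodic trends, so Si4+ is the misplaced ion.

Si4+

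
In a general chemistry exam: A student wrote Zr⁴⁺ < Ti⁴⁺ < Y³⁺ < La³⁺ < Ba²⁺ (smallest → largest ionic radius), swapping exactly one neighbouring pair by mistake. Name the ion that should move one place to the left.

Ti⁴⁺

Scanning neighbour by neighbour, only Zr⁴⁺/Ti⁴⁺ violates a trend: both in group 4 with the same charge; Ti⁴⁺ (period 4) has the smaller radius. That makes Ti⁴⁺ the one sitting a position late relative to where it belongs.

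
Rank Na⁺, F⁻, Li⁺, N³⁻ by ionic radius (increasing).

Work out protons and electrons: Li⁺ has 2 e⁻ (Z=3), Na⁺ has 10 e⁻ (Z=11), F⁻ has 10 e⁻ (Z=9), N³⁻ has 10 e⁻ (Z=7). Li⁺ < Na⁺ (same group, period 2 vs 3); Na⁺ < F⁻ (both 10 e⁻, Z=11>9); F⁻ < N³⁻ (isoelectronic, higher Z=9 is smaller).

Li⁺ < Na⁺ < F⁻ < N³⁻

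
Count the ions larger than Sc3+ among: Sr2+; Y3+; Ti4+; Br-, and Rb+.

Ti4+ has 18 e⁻ (Z=22), Sc3+ has 18 e⁻ (Z=21), Y3+ has 36 e⁻ (Z=39), Sr2+ has 36 e⁻ (Z=38), Rb+ has 36 e⁻ (Z=37), Br- has 36 e⁻ (Z=35). Ti4+ < Sc3+ (both 18 e⁻, Z=22>21); Sc3+ < Y3+ (same group, 1 shell fewer); Y3+ < Sr2+ (both 36 e⁻, Z=39>38); Sr2+ < Rb+ (isoelectronic, higher Z=38 is smaller); Rb+ < Br- (isoelectronic, higher Z=37 is smaller).
Overall: Ti4+ < Sc3+ < Y3+ < Sr2+ < Rb+ < Br-. Sc3+ has 1 below it and 4 above. That's 4.

4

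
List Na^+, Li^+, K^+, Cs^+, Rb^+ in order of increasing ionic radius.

Li^+ < Na^+ < K^+ < Rb^+ < Cs^+

All are in the same group with charge +1. Radius grows down the group as n (the outermost shell) increases.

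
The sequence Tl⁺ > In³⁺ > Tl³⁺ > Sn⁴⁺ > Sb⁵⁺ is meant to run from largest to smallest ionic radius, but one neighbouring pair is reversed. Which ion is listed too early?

Compare adjacent ions: same group and charge — period 5 sits above period 6, so In³⁺ is smaller — yet in this decreasing list In³⁺ sits before Tl³⁺. Nothing else is reversed, so In³⁺ should move one place to the right.

In³⁺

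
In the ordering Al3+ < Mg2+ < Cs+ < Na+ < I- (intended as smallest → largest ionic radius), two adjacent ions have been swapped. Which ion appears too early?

Cs+

Compare adjacent ions: both in group 1 with the same charge; Na+ (period 3) has the smaller radius — yet in this increasing list Cs+ sits before Na+. Nothing else is reversed, so Cs+ should move one place to the right.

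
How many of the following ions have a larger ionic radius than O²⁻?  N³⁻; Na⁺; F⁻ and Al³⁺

1

These species are isoelectronic with 10 electrons. The only difference is the number of protons: Al³⁺ (Z=13), Na⁺ (Z=11), F⁻ (Z=9), O²⁻ (Z=8), N³⁻ (Z=7). The strongest nuclear pull (Al³⁺) gives the smallest ion.
Placing each against O²⁻: smaller — Al³⁺, Na⁺, F⁻; larger — N³⁻. Count: 1.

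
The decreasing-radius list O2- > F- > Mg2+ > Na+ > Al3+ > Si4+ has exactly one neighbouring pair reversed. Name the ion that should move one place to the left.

The pair Mg2+, Na+ is the wrong way round — Mg2+ and Na+ share 10 electrons; the higher nuclear charge on Mg (Z=12) contracts it more, so Mg2+ < Na+. All other adjacent pairs agree with periodic trends, so Na+ is the misplaced ion.

Na+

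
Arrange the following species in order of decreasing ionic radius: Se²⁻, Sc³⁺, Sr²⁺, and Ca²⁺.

Se²⁻ > Sr²⁺ > Ca²⁺ > Sc³⁺

Work out protons and electrons: Sc³⁺: 18 e⁻, Z=21, Ca²⁺: 18 e⁻, Z=20, Sr²⁺: 36 e⁻, Z=38, Se²⁻: 36 e⁻, Z=34. Sc³⁺ < Ca²⁺ (both 18 e⁻, Z=21>20); Ca²⁺ < Sr²⁺ (same group, 1 shell fewer); Sr²⁺ < Se²⁻ (both 36 e⁻, Z=38>34).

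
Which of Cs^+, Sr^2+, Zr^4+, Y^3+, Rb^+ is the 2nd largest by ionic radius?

Rb^+

Tabulating Z and e⁻: Zr^4+ (Z=40, 36 e⁻), Y^3+ (Z=39, 36 e⁻), Sr^2+ (Z=38, 36 e⁻), Rb^+ (Z=37, 36 e⁻), Cs^+ (Z=55, 54 e⁻). Zr^4+ < Y^3+ (both 36 e⁻, Z=40>39); Y^3+ < Sr^2+ (both 36 e⁻, Z=39>38); Sr^2+ < Rb^+ (both 36 e⁻, Z=38>37); Rb^+ < Cs^+ (same group, 1 shell fewer).
Ordering: Zr^4+ < Y^3+ < Sr^2+ < Rb^+ < Cs^+. The 2nd largest is Rb^+.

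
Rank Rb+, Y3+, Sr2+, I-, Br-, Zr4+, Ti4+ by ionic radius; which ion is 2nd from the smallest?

Electron counts and nuclear charges: Ti4+ (Z=22, 18 e⁻), Zr4+ (Z=40, 36 e⁻), Y3+ (Z=39, 36 e⁻), Sr2+ (Z=38, 36 e⁻), Rb+ (Z=37, 36 e⁻), Br- (Z=35, 36 e⁻), I- (Z=53, 54 e⁻). Ti4+ < Zr4+ (same group, period 4 vs 5); Zr4+ < Y3+ (isoelectronic, higher Z=40 is smaller); Y3+ < Sr2+ (both 36 e⁻, Z=39>38); Sr2+ < Rb+ (isoelectronic, higher Z=38 is smaller); Rb+ < Br- (both 36 e⁻, Z=37>35); Br- < I- (same group, period 4 vs 5).
Full ascending order: Ti4+ < Zr4+ < Y3+ < Sr2+ < Rb+ < Br- < I-. Counting from the smallest, position 2 is Zr4+.

Zr4+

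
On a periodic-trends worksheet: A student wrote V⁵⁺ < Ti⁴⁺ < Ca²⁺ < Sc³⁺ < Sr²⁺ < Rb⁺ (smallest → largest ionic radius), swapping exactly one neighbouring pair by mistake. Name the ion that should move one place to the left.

Scanning neighbour by neighbour, only Ca²⁺/Sc³⁺ violates a trend: both have 18 electrons but Z(Sc)=21 > Z(Ca)=20, so Sc³⁺ should be the smaller of the two. That makes Sc³⁺ the one sitting a position late relative to where it belongs.

Sc³⁺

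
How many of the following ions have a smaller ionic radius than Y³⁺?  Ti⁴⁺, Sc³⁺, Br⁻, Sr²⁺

Tabulating Z and e⁻: Ti⁴⁺ (Z=22, 18 e⁻), Sc³⁺ (Z=21, 18 e⁻), Y³⁺ (Z=39, 36 e⁻), Sr²⁺ (Z=38, 36 e⁻), Br⁻ (Z=35, 36 e⁻). Ti⁴⁺ < Sc³⁺ (isoelectronic, higher Z=22 is smaller); Sc³⁺ < Y³⁺ (same group, 1 shell fewer); Y³⁺ < Sr²⁺ (both 36 e⁻, Z=39>38); Sr²⁺ < Br⁻ (isoelectronic, higher Z=38 is smaller).
Overall: Ti⁴⁺ < Sc³⁺ < Y³⁺ < Sr²⁺ < Br⁻. Y³⁺ has 2 below it and 2 above. So 2 are smaller.

2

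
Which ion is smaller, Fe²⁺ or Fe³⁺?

Same element, different charge: the more highly charged cation has fewer electrons and a greater effective nuclear charge per electron, making Fe³⁺ the smallest.

Fe³⁺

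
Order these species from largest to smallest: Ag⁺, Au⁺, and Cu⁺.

Same group, same charge. Going down the group adds an extra shell of electrons, so the ion gets larger: Cu⁺ is highest in the group and smallest.

Au⁺ > Ag⁺ > Cu⁺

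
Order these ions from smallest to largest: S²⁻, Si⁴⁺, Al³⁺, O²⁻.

Si⁴⁺ < Al³⁺ < O²⁻ < S²⁻

Electron counts and nuclear charges: Si⁴⁺ has 10 e⁻ (Z=14), Al³⁺ has 10 e⁻ (Z=13), O²⁻ has 10 e⁻ (Z=8), S²⁻ has 18 e⁻ (Z=16). Si⁴⁺ < Al³⁺ (both 10 e⁻, Z=14>13); Al³⁺ < O²⁻ (both 10 e⁻, Z=13>8); O²⁻ < S²⁻ (same group, period 2 vs 3).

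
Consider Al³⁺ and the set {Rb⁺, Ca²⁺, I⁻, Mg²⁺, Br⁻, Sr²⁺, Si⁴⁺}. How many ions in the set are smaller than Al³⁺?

Si⁴⁺ has 10 e⁻ (Z=14), Al³⁺ has 10 e⁻ (Z=13), Mg²⁺ has 10 e⁻ (Z=12), Ca²⁺ has 18 e⁻ (Z=20), Sr²⁺ has 36 e⁻ (Z=38), Rb⁺ has 36 e⁻ (Z=37), Br⁻ has 36 e⁻ (Z=35), I⁻ has 54 e⁻ (Z=53). Si⁴⁺ < Al³⁺ (both 10 e⁻, Z=14>13); Al³⁺ < Mg²⁺ (both 10 e⁻, Z=13>12); Mg²⁺ < Ca²⁺ (same group, 1 shell fewer); Ca²⁺ < Sr²⁺ (same group, period 4 vs 5); Sr²⁺ < Rb⁺ (both 36 e⁻, Z=38>37); Rb⁺ < Br⁻ (isoelectronic, higher Z=37 is smaller); Br⁻ < I⁻ (same group, period 4 vs 5).
Overall: Si⁴⁺ < Al³⁺ < Mg²⁺ < Ca²⁺ < Sr²⁺ < Rb⁺ < Br⁻ < I⁻. Al³⁺ has 1 below it and 6 above. So 1 is smaller.

1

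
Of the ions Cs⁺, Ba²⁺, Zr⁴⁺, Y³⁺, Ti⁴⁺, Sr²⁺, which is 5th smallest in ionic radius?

Ba²⁺

Tabulating Z and e⁻: Ti⁴⁺ (Z=22, 18 e⁻), Zr⁴⁺ (Z=40, 36 e⁻), Y³⁺ (Z=39, 36 e⁻), Sr²⁺ (Z=38, 36 e⁻), Ba²⁺ (Z=56, 54 e⁻), Cs⁺ (Z=55, 54 e⁻). Ti⁴⁺ < Zr⁴⁺ (same group, 1 shell fewer); Zr⁴⁺ < Y³⁺ (both 36 e⁻, Z=40>39); Y³⁺ < Sr²⁺ (isoelectronic, higher Z=39 is smaller); Sr²⁺ < Ba²⁺ (same group, 1 shell fewer); Ba²⁺ < Cs⁺ (both 54 e⁻, Z=56>55).
Full ascending order: Ti⁴⁺ < Zr⁴⁺ < Y³⁺ < Sr²⁺ < Ba²⁺ < Cs⁺. Counting from the smallest, position 5 is Ba²⁺.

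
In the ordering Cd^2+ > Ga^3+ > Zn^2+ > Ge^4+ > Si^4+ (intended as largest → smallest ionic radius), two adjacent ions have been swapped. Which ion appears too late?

Scanning neighbour by neighbour, only Ga^3+/Zn^2+ violates a trend: they are isoelectronic (28 e⁻) and Ga has more protons than Zn (31 vs 30), making Ga^3+ smaller. That makes Zn^2+ the one sitting a position late relative to where it belongs.

Zn^2+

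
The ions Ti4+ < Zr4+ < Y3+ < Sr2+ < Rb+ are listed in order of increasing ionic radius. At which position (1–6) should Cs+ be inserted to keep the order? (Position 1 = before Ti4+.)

6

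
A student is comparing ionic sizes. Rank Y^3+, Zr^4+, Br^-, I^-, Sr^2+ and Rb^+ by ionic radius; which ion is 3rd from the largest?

First list Z and electron count for each: Zr^4+: 36 e⁻, Z=40, Y^3+: 36 e⁻, Z=39, Sr^2+: 36 e⁻, Z=38, Rb^+: 36 e⁻, Z=37, Br^-: 36 e⁻, Z=35, I^-: 54 e⁻, Z=53. Zr^4+ < Y^3+ (isoelectronic, higher Z=40 is smaller); Y^3+ < Sr^2+ (isoelectronic, higher Z=39 is smaller); Sr^2+ < Rb^+ (both 36 e⁻, Z=38>37); Rb^+ < Br^- (both 36 e⁻, Z=37>35); Br^- < I^- (same group, period 4 vs 5).
Ordering: Zr^4+ < Y^3+ < Sr^2+ < Rb^+ < Br^- < I^-. The 3rd largest is Rb^+.

Rb^+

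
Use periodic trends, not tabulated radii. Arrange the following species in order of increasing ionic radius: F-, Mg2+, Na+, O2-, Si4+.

These species are isoelectronic with 10 electrons. The only difference is the number of protons: Si4+ (Z=14), Mg2+ (Z=12), Na+ (Z=11), F- (Z=9), O2- (Z=8). The strongest nuclear pull (Si4+) gives the smallest ion.

Si4+ < Mg2+ < Na+ < F- < O2-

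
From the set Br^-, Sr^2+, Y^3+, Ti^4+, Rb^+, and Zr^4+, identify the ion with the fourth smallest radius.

Sr^2+

Work out protons and electrons: Ti^4+ (Z=22, 18 e⁻), Zr^4+ (Z=40, 36 e⁻), Y^3+ (Z=39, 36 e⁻), Sr^2+ (Z=38, 36 e⁻), Rb^+ (Z=37, 36 e⁻), Br^- (Z=35, 36 e⁻). Ti^4+ < Zr^4+ (same group, 1 shell fewer); Zr^4+ < Y^3+ (isoelectronic, higher Z=40 is smaller); Y^3+ < Sr^2+ (both 36 e⁻, Z=39>38); Sr^2+ < Rb^+ (isoelectronic, higher Z=38 is smaller); Rb^+ < Br^- (both 36 e⁻, Z=37>35).
That gives Ti^4+ < Zr^4+ < Y^3+ < Sr^2+ < Rb^+ < Br^-. From the smallest end, number 4 is Sr^2+.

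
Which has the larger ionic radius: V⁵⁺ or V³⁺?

V³⁺

Same element, different charge: the more highly charged cation has fewer electrons and a greater effective nuclear charge per electron, making V⁵⁺ the smallest.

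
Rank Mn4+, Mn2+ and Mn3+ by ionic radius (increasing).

Mn4+ < Mn3+ < Mn2+

For a single element, ionic radius drops as positive charge rises — Mn4+ < Mn2+.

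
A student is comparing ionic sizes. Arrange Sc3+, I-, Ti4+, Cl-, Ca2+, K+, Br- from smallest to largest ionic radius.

First list Z and electron count for each: Ti4+ has 18 e⁻ (Z=22), Sc3+ has 18 e⁻ (Z=21), Ca2+ has 18 e⁻ (Z=20), K+ has 18 e⁻ (Z=19), Cl- has 18 e⁻ (Z=17), Br- has 36 e⁻ (Z=35), I- has 54 e⁻ (Z=53). Ti4+ < Sc3+ (isoelectronic, higher Z=22 is smaller); Sc3+ < Ca2+ (both 18 e⁻, Z=21>20); Ca2+ < K+ (both 18 e⁻, Z=20>19); K+ < Cl- (both 18 e⁻, Z=19>17); Cl- < Br- (same group, 1 shell fewer); Br- < I- (same group, period 4 vs 5).

Ti4+ < Sc3+ < Ca2+ < K+ < Cl- < Br- < I-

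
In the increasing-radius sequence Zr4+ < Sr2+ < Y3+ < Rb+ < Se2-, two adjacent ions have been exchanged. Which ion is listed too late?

Y3+

Scanning neighbour by neighbour, only Sr2+/Y3+ violates a trend: both have 36 electrons but Z(Y)=39 > Z(Sr)=38, so Y3+ should be the smaller of the two. That makes Y3+ the one sitting a position late relative to where it belongs.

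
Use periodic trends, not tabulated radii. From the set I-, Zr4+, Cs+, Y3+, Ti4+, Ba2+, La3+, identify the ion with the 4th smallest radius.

La3+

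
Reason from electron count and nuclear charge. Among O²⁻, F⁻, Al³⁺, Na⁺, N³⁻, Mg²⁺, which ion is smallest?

Al³⁺

All of these have 10 electrons (isoelectronic). With the same electron cloud, the ion with the most protons pulls it in tightest. Nuclear charges: Al³⁺ (Z=13), Mg²⁺ (Z=12), Na⁺ (Z=11), F⁻ (Z=9), O²⁻ (Z=8), N³⁻ (Z=7). Highest Z is smallest.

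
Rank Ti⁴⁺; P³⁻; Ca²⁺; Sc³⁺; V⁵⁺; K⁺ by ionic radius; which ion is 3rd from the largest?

Each ion has 18 electrons. The ranking follows nuclear charge in reverse — greater Z gives a smaller radius. V⁵⁺ (Z=23), Ti⁴⁺ (Z=22), Sc³⁺ (Z=21), Ca²⁺ (Z=20), K⁺ (Z=19), P³⁻ (Z=15).
Ordering: V⁵⁺ < Ti⁴⁺ < Sc³⁺ < Ca²⁺ < K⁺ < P³⁻. The 3rd largest is Ca²⁺.

Ca²⁺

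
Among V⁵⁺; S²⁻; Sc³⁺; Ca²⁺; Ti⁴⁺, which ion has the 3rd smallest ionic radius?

Isoelectronic series (18 e⁻ each). Size is set by nuclear charge: more protons means a smaller ion. V⁵⁺ (Z=23), Ti⁴⁺ (Z=22), Sc³⁺ (Z=21), Ca²⁺ (Z=20), S²⁻ (Z=16).
Full ascending order: V⁵⁺ < Ti⁴⁺ < Sc³⁺ < Ca²⁺ < S²⁻. Counting from the smallest, position 3 is Sc³⁺.

Sc³⁺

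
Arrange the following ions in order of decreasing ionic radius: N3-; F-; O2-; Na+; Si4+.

N3- > O2- > F- > Na+ > Si4+

Each ion has 10 electrons. The ranking follows nuclear charge in reverse — greater Z gives a smaller radius. Si4+ (Z=14), Na+ (Z=11), F- (Z=9), O2- (Z=8), N3- (Z=7).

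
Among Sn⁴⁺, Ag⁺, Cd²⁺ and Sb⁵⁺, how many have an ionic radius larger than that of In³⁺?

2

Each ion has 46 electrons. The ranking follows nuclear charge in reverse — greater Z gives a smaller radius. Sb⁵⁺ (Z=51), Sn⁴⁺ (Z=50), In³⁺ (Z=49), Cd²⁺ (Z=48), Ag⁺ (Z=47).
Overall: Sb⁵⁺ < Sn⁴⁺ < In³⁺ < Cd²⁺ < Ag⁺. In³⁺ has 2 below it and 2 above. So 2 are larger.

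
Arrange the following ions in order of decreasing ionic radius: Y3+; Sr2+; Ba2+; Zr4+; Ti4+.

Ba2+ > Sr2+ > Y3+ > Zr4+ > Ti4+

Tabulating Z and e⁻: Ti4+: 18 e⁻, Z=22, Zr4+: 36 e⁻, Z=40, Y3+: 36 e⁻, Z=39, Sr2+: 36 e⁻, Z=38, Ba2+: 54 e⁻, Z=56. Ti4+ < Zr4+ (same group, 1 shell fewer); Zr4+ < Y3+ (both 36 e⁻, Z=40>39); Y3+ < Sr2+ (both 36 e⁻, Z=39>38); Sr2+ < Ba2+ (same group, 1 shell fewer).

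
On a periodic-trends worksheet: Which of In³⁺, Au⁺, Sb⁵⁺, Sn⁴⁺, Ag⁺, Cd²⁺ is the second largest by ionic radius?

Ag⁺

Tabulating Z and e⁻: Sb⁵⁺: 46 e⁻, Z=51, Sn⁴⁺: 46 e⁻, Z=50, In³⁺: 46 e⁻, Z=49, Cd²⁺: 46 e⁻, Z=48, Ag⁺: 46 e⁻, Z=47, Au⁺: 78 e⁻, Z=79. Sb⁵⁺ < Sn⁴⁺ (isoelectronic, higher Z=51 is smaller); Sn⁴⁺ < In³⁺ (isoelectronic, higher Z=50 is smaller); In³⁺ < Cd²⁺ (isoelectronic, higher Z=49 is smaller); Cd²⁺ < Ag⁺ (both 46 e⁻, Z=48>47); Ag⁺ < Au⁺ (same group, period 5 vs 6).
That gives Sb⁵⁺ < Sn⁴⁺ < In³⁺ < Cd²⁺ < Ag⁺ < Au⁺. From the largest end, number 2 is Ag⁺.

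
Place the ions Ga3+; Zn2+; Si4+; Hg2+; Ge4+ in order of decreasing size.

Hg2+ > Zn2+ > Ga3+ > Ge4+ > Si4+

Tabulating Z and e⁻: Si4+ has 10 e⁻ (Z=14), Ge4+ has 28 e⁻ (Z=32), Ga3+ has 28 e⁻ (Z=31), Zn2+ has 28 e⁻ (Z=30), Hg2+ has 78 e⁻ (Z=80). Si4+ < Ge4+ (same group, period 3 vs 4); Ge4+ < Ga3+ (both 28 e⁻, Z=32>31); Ga3+ < Zn2+ (isoelectronic, higher Z=31 is smaller); Zn2+ < Hg2+ (same group, 2 shells fewer).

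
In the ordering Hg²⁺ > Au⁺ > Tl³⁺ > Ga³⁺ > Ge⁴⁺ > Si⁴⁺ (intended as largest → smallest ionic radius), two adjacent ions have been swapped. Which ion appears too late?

Check each adjacent pair. Hg²⁺ and Au⁺ are reversed: they are isoelectronic (78 e⁻) and Hg has more protons than Au (80 vs 79), making Hg²⁺ smaller. No other neighbouring pair contradicts the periodic trends, so Au⁺ is the ion listed too late.

Au⁺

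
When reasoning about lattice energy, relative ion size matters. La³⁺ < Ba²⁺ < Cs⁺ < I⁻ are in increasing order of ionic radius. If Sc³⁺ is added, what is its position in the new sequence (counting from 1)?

1

Tabulating Z and e⁻: Sc³⁺ (Z=21, 18 e⁻), La³⁺ (Z=57, 54 e⁻), Ba²⁺ (Z=56, 54 e⁻), Cs⁺ (Z=55, 54 e⁻), I⁻ (Z=53, 54 e⁻). Sc³⁺ < La³⁺ (same group, period 4 vs 6); La³⁺ < Ba²⁺ (both 54 e⁻, Z=57>56); Ba²⁺ < Cs⁺ (isoelectronic, higher Z=56 is smaller); Cs⁺ < I⁻ (isoelectronic, higher Z=55 is smaller).
With Sc³⁺ included the full order is Sc³⁺ < La³⁺ < Ba²⁺ < Cs⁺ < I⁻, so it takes position 1.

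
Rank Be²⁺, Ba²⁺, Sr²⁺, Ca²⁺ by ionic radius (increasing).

These ions sit in one column with identical charge. Each step down the periodic table adds a principal shell, increasing the radius.

Be²⁺ < Ca²⁺ < Sr²⁺ < Ba²⁺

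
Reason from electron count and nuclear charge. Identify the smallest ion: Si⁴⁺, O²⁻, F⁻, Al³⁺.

Si⁴⁺

All of these have 10 electrons (isoelectronic). With the same electron cloud, the ion with the most protons pulls it in tightest. Nuclear charges: Si⁴⁺ (Z=14), Al³⁺ (Z=13), F⁻ (Z=9), O²⁻ (Z=8). Highest Z is smallest.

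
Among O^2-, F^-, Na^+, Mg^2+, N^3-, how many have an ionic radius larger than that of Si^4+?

5

Each ion has 10 electrons. The ranking follows nuclear charge in reverse — greater Z gives a smaller radius. Si^4+ (Z=14), Mg^2+ (Z=12), Na^+ (Z=11), F^- (Z=9), O^2- (Z=8), N^3- (Z=7).
Relative to Si^4+, the ions that are larger are Mg^2+, Na^+, F^-, O^2-, N^3-. That's 5.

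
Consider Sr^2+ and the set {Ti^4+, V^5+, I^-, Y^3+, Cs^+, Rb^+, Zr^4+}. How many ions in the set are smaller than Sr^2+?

Electron counts and nuclear charges: V^5+: 18 e⁻, Z=23, Ti^4+: 18 e⁻, Z=22, Zr^4+: 36 e⁻, Z=40, Y^3+: 36 e⁻, Z=39, Sr^2+: 36 e⁻, Z=38, Rb^+: 36 e⁻, Z=37, Cs^+: 54 e⁻, Z=55, I^-: 54 e⁻, Z=53. V^5+ < Ti^4+ (both 18 e⁻, Z=23>22); Ti^4+ < Zr^4+ (same group, period 4 vs 5); Zr^4+ < Y^3+ (isoelectronic, higher Z=40 is smaller); Y^3+ < Sr^2+ (isoelectronic, higher Z=39 is smaller); Sr^2+ < Rb^+ (isoelectronic, higher Z=38 is smaller); Rb^+ < Cs^+ (same group, 1 shell fewer); Cs^+ < I^- (both 54 e⁻, Z=55>53).
Overall: V^5+ < Ti^4+ < Zr^4+ < Y^3+ < Sr^2+ < Rb^+ < Cs^+ < I^-. Sr^2+ has 4 below it and 3 above. Count: 4.

4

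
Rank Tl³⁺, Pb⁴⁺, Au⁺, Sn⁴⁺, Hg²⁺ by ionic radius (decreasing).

Au⁺ > Hg²⁺ > Tl³⁺ > Pb⁴⁺ > Sn⁴⁺

Work out protons and electrons: Sn⁴⁺ (Z=50, 46 e⁻), Pb⁴⁺ (Z=82, 78 e⁻), Tl³⁺ (Z=81, 78 e⁻), Hg²⁺ (Z=80, 78 e⁻), Au⁺ (Z=79, 78 e⁻). Sn⁴⁺ < Pb⁴⁺ (same group, period 5 vs 6); Pb⁴⁺ < Tl³⁺ (isoelectronic, higher Z=82 is smaller); Tl³⁺ < Hg²⁺ (both 78 e⁻, Z=81>80); Hg²⁺ < Au⁺ (both 78 e⁻, Z=80>79).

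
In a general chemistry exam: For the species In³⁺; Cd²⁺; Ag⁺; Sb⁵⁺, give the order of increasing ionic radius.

Sb⁵⁺ < In³⁺ < Cd²⁺ < Ag⁺

Isoelectronic series (46 e⁻ each). Size is set by nuclear charge: more protons means a smaller ion. Sb⁵⁺ (Z=51), In³⁺ (Z=49), Cd²⁺ (Z=48), Ag⁺ (Z=47).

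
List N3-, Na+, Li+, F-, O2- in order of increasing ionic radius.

Li+ < Na+ < F- < O2- < N3-

Li+ has 2 e⁻ (Z=3), Na+ has 10 e⁻ (Z=11), F- has 10 e⁻ (Z=9), O2- has 10 e⁻ (Z=8), N3- has 10 e⁻ (Z=7). Li+ < Na+ (same group, 1 shell fewer); Na+ < F- (both 10 e⁻, Z=11>9); F- < O2- (isoelectronic, higher Z=9 is smaller); O2- < N3- (isoelectronic, higher Z=8 is smaller).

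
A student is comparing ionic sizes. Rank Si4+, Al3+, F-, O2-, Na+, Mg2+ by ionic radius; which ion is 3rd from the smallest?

Isoelectronic series (10 e⁻ each). Size is set by nuclear charge: more protons means a smaller ion. Si4+ (Z=14), Al3+ (Z=13), Mg2+ (Z=12), Na+ (Z=11), F- (Z=9), O2- (Z=8).
So the order is Si4+ < Al3+ < Mg2+ < Na+ < F- < O2-; the 3rd-smallest ion is Mg2+.

Mg2+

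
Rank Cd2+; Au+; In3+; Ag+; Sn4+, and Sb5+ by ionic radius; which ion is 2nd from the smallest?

Sn4+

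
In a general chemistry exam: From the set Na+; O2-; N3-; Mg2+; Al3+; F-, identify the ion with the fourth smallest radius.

F-

Isoelectronic series (10 e⁻ each). Size is set by nuclear charge: more protons means a smaller ion. Al3+ (Z=13), Mg2+ (Z=12), Na+ (Z=11), F- (Z=9), O2- (Z=8), N3- (Z=7).
So the order is Al3+ < Mg2+ < Na+ < F- < O2- < N3-; the 4th-smallest ion is F-.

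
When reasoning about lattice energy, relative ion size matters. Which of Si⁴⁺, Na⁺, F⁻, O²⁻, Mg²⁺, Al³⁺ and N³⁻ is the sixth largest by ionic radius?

Isoelectronic series (10 e⁻ each). Size is set by nuclear charge: more protons means a smaller ion. Si⁴⁺ (Z=14), Al³⁺ (Z=13), Mg²⁺ (Z=12), Na⁺ (Z=11), F⁻ (Z=9), O²⁻ (Z=8), N³⁻ (Z=7).
So the order is Si⁴⁺ < Al³⁺ < Mg²⁺ < Na⁺ < F⁻ < O²⁻ < N³⁻; the 6th-largest ion is Al³⁺.

Al³⁺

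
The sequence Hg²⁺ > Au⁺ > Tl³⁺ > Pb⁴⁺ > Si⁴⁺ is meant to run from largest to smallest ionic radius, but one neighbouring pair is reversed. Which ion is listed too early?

Check each adjacent pair. Hg²⁺ and Au⁺ are reversed: both have 78 electrons but Z(Hg)=80 > Z(Au)=79, so Hg²⁺ should be the smaller of the two. No other neighbouring pair contradicts the periodic trends, so Hg²⁺ is the ion listed too early.

Hg²⁺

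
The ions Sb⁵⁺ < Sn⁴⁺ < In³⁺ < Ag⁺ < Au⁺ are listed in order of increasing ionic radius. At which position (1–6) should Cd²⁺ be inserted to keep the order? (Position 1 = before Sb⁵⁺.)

4

Tabulating Z and e⁻: Sb⁵⁺ has 46 e⁻ (Z=51), Sn⁴⁺ has 46 e⁻ (Z=50), In³⁺ has 46 e⁻ (Z=49), Cd²⁺ has 46 e⁻ (Z=48), Ag⁺ has 46 e⁻ (Z=47), Au⁺ has 78 e⁻ (Z=79). Sb⁵⁺ < Sn⁴⁺ (isoelectronic, higher Z=51 is smaller); Sn⁴⁺ < In³⁺ (isoelectronic, higher Z=50 is smaller); In³⁺ < Cd²⁺ (isoelectronic, higher Z=49 is smaller); Cd²⁺ < Ag⁺ (isoelectronic, higher Z=48 is smaller); Ag⁺ < Au⁺ (same group, 1 shell fewer).
With Cd²⁺ included the full order is Sb⁵⁺ < Sn⁴⁺ < In³⁺ < Cd²⁺ < Ag⁺ < Au⁺, so it takes position 4.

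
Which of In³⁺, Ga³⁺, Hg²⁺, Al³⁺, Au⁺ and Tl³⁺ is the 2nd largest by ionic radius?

Work out protons and electrons: Al³⁺: 10 e⁻, Z=13, Ga³⁺: 28 e⁻, Z=31, In³⁺: 46 e⁻, Z=49, Tl³⁺: 78 e⁻, Z=81, Hg²⁺: 78 e⁻, Z=80, Au⁺: 78 e⁻, Z=79. Al³⁺ < Ga³⁺ (same group, 1 shell fewer); Ga³⁺ < In³⁺ (same group, period 4 vs 5); In³⁺ < Tl³⁺ (same group, period 5 vs 6); Tl³⁺ < Hg²⁺ (both 78 e⁻, Z=81>80); Hg²⁺ < Au⁺ (isoelectronic, higher Z=80 is smaller).
Ordering: Al³⁺ < Ga³⁺ < In³⁺ < Tl³⁺ < Hg²⁺ < Au⁺. The 2nd largest is Hg²⁺.

Hg²⁺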